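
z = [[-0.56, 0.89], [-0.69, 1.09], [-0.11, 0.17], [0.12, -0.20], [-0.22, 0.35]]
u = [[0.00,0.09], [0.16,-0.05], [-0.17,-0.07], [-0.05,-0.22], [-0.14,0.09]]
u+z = [[-0.56, 0.98], [-0.53, 1.04], [-0.28, 0.10], [0.07, -0.42], [-0.36, 0.44]]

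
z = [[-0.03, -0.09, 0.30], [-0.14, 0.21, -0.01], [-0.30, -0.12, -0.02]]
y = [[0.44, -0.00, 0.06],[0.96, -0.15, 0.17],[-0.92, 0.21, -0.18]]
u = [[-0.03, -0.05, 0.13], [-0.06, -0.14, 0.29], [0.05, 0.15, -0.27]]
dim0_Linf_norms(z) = [0.3, 0.21, 0.3]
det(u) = -0.00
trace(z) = 0.16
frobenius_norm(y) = 1.45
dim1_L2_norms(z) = [0.31, 0.25, 0.32]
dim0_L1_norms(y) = [2.32, 0.36, 0.41]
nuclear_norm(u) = 0.50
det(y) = -0.00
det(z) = 0.02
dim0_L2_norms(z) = [0.33, 0.26, 0.3]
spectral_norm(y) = 1.44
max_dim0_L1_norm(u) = 0.69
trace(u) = -0.44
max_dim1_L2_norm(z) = 0.32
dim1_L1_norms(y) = [0.5, 1.28, 1.31]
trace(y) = 0.11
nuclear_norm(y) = 1.54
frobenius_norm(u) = 0.47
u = y @ z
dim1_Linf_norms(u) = [0.13, 0.29, 0.27]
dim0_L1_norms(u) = [0.14, 0.34, 0.69]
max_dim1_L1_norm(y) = 1.31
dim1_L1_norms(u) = [0.21, 0.49, 0.47]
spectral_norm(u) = 0.47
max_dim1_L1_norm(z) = 0.44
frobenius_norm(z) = 0.52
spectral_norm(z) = 0.34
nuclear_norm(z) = 0.88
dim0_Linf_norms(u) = [0.06, 0.15, 0.29]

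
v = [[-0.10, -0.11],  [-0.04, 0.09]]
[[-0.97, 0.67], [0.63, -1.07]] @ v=[[0.07, 0.17], [-0.02, -0.17]]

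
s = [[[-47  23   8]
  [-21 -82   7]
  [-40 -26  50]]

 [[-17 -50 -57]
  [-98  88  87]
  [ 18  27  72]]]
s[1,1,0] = -98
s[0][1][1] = -82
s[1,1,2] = 87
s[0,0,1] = 23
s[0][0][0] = -47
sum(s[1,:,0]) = -97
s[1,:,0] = [-17, -98, 18]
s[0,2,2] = 50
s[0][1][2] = 7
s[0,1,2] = 7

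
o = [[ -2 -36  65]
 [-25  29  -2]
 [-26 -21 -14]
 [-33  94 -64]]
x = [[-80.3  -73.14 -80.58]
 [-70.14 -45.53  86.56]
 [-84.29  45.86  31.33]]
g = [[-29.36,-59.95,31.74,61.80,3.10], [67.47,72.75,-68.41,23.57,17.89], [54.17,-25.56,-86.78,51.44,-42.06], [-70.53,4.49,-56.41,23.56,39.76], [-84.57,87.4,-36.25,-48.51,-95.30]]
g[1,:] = [67.47, 72.75, -68.41, 23.57, 17.89]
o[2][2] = -14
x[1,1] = -45.53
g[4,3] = -48.51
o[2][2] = -14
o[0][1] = -36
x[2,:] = [-84.29, 45.86, 31.33]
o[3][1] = 94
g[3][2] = -56.41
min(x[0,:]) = -80.58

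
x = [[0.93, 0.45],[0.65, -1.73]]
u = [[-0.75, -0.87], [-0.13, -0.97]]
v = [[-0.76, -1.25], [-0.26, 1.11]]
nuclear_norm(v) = 2.40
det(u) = 0.61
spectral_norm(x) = 1.85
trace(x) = -0.80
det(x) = -1.90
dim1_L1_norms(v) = [2.01, 1.37]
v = x @ u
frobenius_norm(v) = 1.85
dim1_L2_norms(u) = [1.15, 0.98]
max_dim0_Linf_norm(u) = 0.97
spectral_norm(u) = 1.45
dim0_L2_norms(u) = [0.76, 1.3]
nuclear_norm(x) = 2.88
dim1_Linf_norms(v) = [1.25, 1.11]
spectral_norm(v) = 1.73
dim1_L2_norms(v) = [1.46, 1.14]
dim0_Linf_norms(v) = [0.76, 1.25]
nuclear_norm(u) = 1.87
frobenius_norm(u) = 1.51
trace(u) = -1.72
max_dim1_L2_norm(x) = 1.85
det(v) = -1.17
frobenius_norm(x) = 2.12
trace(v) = 0.35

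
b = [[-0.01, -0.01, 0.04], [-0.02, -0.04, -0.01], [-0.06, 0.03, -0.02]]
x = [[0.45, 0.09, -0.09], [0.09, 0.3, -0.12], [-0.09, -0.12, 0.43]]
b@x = [[-0.01,-0.01,0.02], [-0.01,-0.01,0.0], [-0.02,0.01,-0.01]]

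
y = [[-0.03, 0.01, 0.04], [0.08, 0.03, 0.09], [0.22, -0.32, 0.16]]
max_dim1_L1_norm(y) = 0.7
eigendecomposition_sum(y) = [[(-0.06+0j),0.02-0.00j,0.00-0.00j], [(-0+0j),-0j,0.00-0.00j], [0.06-0.00j,(-0.02+0j),-0.00+0.00j]] + [[0.02-0.01j, (-0+0.04j), 0.02-0.01j],[(0.04-0.04j), (0.01+0.11j), 0.04-0.04j],[(0.08+0.04j), (-0.15+0.09j), 0.08+0.05j]] + [[0.02+0.01j, (-0-0.04j), (0.02+0.01j)],[(0.04+0.04j), (0.01-0.11j), (0.04+0.04j)],[(0.08-0.04j), -0.15-0.09j, 0.08-0.05j]]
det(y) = -0.00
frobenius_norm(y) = 0.44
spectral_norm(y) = 0.42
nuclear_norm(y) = 0.58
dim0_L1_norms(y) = [0.33, 0.36, 0.29]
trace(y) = 0.16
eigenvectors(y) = [[-0.73+0.00j,(0.11-0.14j),0.11+0.14j], [-0.02+0.00j,0.20-0.47j,(0.2+0.47j)], [0.68+0.00j,0.84+0.00j,0.84-0.00j]]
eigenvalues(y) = [(-0.07+0j), (0.11+0.14j), (0.11-0.14j)]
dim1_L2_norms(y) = [0.05, 0.12, 0.42]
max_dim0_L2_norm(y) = 0.32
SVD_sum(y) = [[-0.00, 0.01, -0.0], [0.03, -0.04, 0.02], [0.23, -0.31, 0.17]] + [[0.01,  0.01,  0.01],  [0.04,  0.07,  0.07],  [-0.01,  -0.01,  -0.01]] + [[-0.03, -0.01, 0.03], [0.01, 0.0, -0.01], [-0.00, -0.0, 0.00]]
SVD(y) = [[-0.02, -0.19, 0.98], [0.14, -0.97, -0.18], [0.99, 0.13, 0.04]] @ diag([0.42369220078582404, 0.11275574487834256, 0.0465946455099203]) @ [[0.54,  -0.74,  0.4], [-0.39,  -0.64,  -0.66], [-0.75,  -0.2,  0.63]]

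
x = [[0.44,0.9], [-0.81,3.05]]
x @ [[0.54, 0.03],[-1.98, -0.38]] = [[-1.54, -0.33],[-6.48, -1.18]]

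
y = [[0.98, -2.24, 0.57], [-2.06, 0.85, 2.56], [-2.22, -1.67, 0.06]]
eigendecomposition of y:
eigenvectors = [[(0.69+0j), (0.25-0.37j), 0.25+0.37j], [-0.72+0.00j, -0.02-0.54j, (-0.02+0.54j)], [-0.11+0.00j, 0.72+0.00j, 0.72-0.00j]]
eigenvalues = [(3.22+0j), (-0.66+2.39j), (-0.66-2.39j)]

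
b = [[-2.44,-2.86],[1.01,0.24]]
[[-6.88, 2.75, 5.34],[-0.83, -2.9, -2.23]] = b @ [[-1.75,-3.32,-2.21], [3.90,1.87,0.02]]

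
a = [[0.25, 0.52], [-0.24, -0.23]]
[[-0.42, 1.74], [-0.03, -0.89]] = a @ [[1.63, 0.89], [-1.59, 2.92]]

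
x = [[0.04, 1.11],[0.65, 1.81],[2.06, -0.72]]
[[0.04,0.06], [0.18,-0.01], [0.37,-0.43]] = x @ [[0.19, -0.19], [0.03, 0.06]]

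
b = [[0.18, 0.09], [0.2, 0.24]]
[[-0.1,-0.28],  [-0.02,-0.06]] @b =[[-0.07,-0.08],[-0.02,-0.02]]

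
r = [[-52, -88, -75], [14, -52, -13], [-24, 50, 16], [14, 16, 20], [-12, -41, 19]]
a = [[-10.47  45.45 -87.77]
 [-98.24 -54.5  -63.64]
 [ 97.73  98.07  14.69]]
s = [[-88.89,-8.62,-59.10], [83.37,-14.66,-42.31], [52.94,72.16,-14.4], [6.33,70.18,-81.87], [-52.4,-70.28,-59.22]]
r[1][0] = 14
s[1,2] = -42.31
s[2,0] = 52.94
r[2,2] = 16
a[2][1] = 98.07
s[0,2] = -59.1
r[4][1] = -41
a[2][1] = 98.07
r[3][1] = 16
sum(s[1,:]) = 26.400000000000006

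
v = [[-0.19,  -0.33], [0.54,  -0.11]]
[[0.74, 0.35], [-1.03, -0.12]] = v @ [[-2.11, -0.39], [-1.02, -0.83]]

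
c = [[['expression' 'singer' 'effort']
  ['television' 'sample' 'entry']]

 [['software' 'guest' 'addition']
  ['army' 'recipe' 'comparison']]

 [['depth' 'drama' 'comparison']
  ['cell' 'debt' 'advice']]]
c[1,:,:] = [['software', 'guest', 'addition'], ['army', 'recipe', 'comparison']]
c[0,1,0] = 'television'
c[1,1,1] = 'recipe'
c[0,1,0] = 'television'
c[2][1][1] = 'debt'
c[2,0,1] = 'drama'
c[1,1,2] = 'comparison'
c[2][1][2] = 'advice'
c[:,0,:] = [['expression', 'singer', 'effort'], ['software', 'guest', 'addition'], ['depth', 'drama', 'comparison']]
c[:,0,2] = ['effort', 'addition', 'comparison']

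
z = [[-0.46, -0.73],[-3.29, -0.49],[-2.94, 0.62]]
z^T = [[-0.46, -3.29, -2.94], [-0.73, -0.49, 0.62]]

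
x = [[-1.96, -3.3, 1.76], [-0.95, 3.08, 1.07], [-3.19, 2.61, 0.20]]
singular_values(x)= [5.37, 3.98, 1.3]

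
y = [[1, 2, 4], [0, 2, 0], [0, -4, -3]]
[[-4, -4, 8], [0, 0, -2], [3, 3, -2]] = y@[[0, 0, 2], [0, 0, -1], [-1, -1, 2]]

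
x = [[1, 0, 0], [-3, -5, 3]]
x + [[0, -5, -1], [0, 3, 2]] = [[1, -5, -1], [-3, -2, 5]]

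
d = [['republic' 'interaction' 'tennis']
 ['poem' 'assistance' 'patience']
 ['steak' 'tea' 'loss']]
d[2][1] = 'tea'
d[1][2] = 'patience'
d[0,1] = 'interaction'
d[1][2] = 'patience'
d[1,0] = 'poem'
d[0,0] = 'republic'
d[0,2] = 'tennis'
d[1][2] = 'patience'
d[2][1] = 'tea'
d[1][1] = 'assistance'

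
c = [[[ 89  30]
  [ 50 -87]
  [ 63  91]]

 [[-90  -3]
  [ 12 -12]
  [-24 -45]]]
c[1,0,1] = -3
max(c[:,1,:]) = 50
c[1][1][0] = 12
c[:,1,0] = [50, 12]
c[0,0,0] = 89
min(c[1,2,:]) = -45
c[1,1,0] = 12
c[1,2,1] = -45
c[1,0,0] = -90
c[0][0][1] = 30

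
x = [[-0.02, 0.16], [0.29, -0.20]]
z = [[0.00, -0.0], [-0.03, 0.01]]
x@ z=[[-0.0, 0.0], [0.01, -0.00]]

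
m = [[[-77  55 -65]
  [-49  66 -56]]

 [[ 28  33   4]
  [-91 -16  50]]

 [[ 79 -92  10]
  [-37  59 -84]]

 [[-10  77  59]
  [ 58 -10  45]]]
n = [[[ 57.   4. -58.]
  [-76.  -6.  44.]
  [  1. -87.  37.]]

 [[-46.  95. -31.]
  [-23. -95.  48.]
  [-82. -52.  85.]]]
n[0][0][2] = -58.0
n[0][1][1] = -6.0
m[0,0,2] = -65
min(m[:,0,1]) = -92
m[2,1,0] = -37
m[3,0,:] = [-10, 77, 59]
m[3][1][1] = -10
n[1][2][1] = -52.0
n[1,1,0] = -23.0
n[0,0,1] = 4.0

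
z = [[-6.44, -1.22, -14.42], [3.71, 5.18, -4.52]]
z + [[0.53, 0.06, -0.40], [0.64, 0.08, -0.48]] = [[-5.91, -1.16, -14.82],[4.35, 5.26, -5.00]]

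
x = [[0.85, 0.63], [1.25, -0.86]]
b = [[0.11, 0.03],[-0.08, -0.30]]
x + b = [[0.96, 0.66], [1.17, -1.16]]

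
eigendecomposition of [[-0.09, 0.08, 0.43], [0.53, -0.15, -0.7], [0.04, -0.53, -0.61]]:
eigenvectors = [[0.22-0.46j,0.22+0.46j,(-0.33+0j)], [-0.71+0.00j,-0.71-0.00j,(0.66+0j)], [(0.47-0.15j),(0.47+0.15j),(0.68+0j)]]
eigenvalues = [(0.15+0.2j), (0.15-0.2j), (-1.14+0j)]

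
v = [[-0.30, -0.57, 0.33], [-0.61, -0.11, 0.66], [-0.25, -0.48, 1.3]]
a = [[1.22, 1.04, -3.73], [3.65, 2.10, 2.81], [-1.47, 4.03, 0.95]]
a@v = [[-0.07, 0.98, -3.76],[-3.08, -3.66, 6.24],[-2.25, -0.06, 3.41]]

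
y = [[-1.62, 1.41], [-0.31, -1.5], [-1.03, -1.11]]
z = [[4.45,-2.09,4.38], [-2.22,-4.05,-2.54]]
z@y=[[-11.07, 4.55], [7.47, 5.76]]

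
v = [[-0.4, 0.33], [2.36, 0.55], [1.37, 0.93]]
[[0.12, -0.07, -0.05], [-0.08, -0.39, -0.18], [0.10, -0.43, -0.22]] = v@[[-0.09, -0.09, -0.03], [0.24, -0.33, -0.19]]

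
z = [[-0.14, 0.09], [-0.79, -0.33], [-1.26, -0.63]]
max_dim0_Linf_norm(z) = 1.26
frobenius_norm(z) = 1.66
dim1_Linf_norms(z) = [0.14, 0.79, 1.26]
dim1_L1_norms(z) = [0.23, 1.12, 1.89]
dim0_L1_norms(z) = [2.19, 1.05]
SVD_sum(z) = [[-0.08, -0.04], [-0.77, -0.36], [-1.27, -0.6]] + [[-0.06, 0.13], [-0.02, 0.03], [0.01, -0.03]]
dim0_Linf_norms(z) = [1.26, 0.63]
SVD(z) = [[-0.05, 0.94], [-0.52, 0.26], [-0.85, -0.22]] @ diag([1.6500775824246767, 0.14981312352238899]) @ [[0.9,0.43], [-0.43,0.9]]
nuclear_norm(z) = 1.80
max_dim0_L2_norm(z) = 1.49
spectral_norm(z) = 1.65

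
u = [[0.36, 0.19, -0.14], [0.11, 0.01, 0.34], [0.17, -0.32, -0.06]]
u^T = [[0.36, 0.11, 0.17], [0.19, 0.01, -0.32], [-0.14, 0.34, -0.06]]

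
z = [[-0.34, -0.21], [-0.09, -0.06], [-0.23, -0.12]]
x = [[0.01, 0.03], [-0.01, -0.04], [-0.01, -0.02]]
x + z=[[-0.33, -0.18],[-0.1, -0.10],[-0.24, -0.14]]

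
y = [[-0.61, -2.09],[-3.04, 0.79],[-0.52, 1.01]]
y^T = [[-0.61,-3.04,-0.52], [-2.09,0.79,1.01]]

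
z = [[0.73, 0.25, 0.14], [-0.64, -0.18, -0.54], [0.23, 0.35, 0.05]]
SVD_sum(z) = [[0.64, 0.25, 0.32], [-0.7, -0.27, -0.34], [0.28, 0.11, 0.14]] + [[0.02,0.09,-0.11],  [0.03,0.14,-0.17],  [0.03,0.13,-0.16]] + [[0.07, -0.09, -0.06], [0.03, -0.04, -0.03], [-0.08, 0.11, 0.07]]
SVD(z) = [[-0.65, 0.43, 0.63], [0.71, 0.65, 0.29], [-0.28, 0.63, -0.72]] @ diag([1.170102588902681, 0.33630528246098096, 0.21037749031700706]) @ [[-0.85,-0.33,-0.42], [0.13,0.63,-0.77], [0.52,-0.70,-0.49]]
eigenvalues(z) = [(0.5+0j), (0.05+0.4j), (0.05-0.4j)]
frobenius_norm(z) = 1.24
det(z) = 0.08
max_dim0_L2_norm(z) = 1.0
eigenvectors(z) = [[(-0.77+0j), (-0.26-0.04j), (-0.26+0.04j)], [0.64+0.00j, (0.8+0j), 0.80-0.00j], [(0.1+0j), -0.03-0.54j, -0.03+0.54j]]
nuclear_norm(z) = 1.72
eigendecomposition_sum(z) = [[0.68+0.00j, (0.22+0j), (-0.05+0j)], [-0.57-0.00j, (-0.18-0j), (0.04-0j)], [(-0.09-0j), (-0.03-0j), 0.01-0.00j]] + [[0.02-0.07j,  (0.01-0.09j),  0.10+0.01j], [-0.04+0.23j,  0.00+0.28j,  -0.29+0.02j], [0.16+0.02j,  0.19-0.01j,  0.02+0.20j]] + [[(0.02+0.07j), (0.01+0.09j), (0.1-0.01j)], [(-0.04-0.23j), -0.28j, -0.29-0.02j], [0.16-0.02j, (0.19+0.01j), 0.02-0.20j]]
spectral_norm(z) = 1.17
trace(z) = 0.60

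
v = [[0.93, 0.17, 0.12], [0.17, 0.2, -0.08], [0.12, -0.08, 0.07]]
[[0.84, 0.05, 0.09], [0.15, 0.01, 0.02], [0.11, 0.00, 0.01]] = v @[[0.88, 0.05, 0.1],  [0.05, 0.02, 0.00],  [0.10, 0.0, 0.01]]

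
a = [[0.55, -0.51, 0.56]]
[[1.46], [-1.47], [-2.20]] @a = [[0.8,-0.74,0.82], [-0.81,0.75,-0.82], [-1.21,1.12,-1.23]]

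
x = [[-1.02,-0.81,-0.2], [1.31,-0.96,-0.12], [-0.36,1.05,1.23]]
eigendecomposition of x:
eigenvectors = [[(0.03-0.56j), 0.03+0.56j, -0.06+0.00j],[-0.76+0.00j, (-0.76-0j), -0.09+0.00j],[(0.34+0.06j), 0.34-0.06j, 0.99+0.00j]]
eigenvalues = [(-0.95+0.97j), (-0.95-0.97j), (1.15+0j)]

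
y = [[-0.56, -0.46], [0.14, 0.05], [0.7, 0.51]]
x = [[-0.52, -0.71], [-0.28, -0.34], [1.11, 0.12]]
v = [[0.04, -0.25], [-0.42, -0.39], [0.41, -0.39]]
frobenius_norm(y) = 1.14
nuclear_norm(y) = 1.19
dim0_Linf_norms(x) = [1.11, 0.71]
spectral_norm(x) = 1.37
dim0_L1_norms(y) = [1.4, 1.02]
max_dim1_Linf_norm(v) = 0.42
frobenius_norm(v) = 0.84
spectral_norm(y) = 1.14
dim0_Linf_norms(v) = [0.42, 0.39]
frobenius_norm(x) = 1.49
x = y + v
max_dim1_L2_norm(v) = 0.57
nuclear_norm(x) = 1.95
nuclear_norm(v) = 1.19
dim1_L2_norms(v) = [0.25, 0.57, 0.57]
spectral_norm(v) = 0.61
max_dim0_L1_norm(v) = 1.03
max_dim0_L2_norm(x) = 1.26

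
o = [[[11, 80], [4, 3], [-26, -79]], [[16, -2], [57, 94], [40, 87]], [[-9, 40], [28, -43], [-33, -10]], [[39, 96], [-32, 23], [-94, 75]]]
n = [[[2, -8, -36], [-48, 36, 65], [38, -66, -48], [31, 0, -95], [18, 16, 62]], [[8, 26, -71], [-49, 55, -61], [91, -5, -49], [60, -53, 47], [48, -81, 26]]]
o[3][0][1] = 96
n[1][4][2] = 26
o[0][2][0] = -26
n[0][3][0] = 31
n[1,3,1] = -53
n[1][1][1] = 55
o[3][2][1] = 75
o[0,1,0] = 4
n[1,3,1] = -53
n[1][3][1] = -53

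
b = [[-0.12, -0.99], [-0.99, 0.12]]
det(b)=-0.995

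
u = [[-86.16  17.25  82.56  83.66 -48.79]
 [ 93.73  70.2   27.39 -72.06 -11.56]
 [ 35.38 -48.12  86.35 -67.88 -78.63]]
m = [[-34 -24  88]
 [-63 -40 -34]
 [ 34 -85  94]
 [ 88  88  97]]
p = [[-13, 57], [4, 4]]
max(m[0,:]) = 88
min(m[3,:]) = 88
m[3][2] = 97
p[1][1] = 4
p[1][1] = 4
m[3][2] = 97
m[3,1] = 88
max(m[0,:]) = 88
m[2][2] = 94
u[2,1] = -48.12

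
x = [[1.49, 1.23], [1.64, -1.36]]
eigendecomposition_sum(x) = [[1.77, 0.63], [0.85, 0.30]] + [[-0.28,  0.60], [0.79,  -1.66]]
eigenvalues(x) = [2.08, -1.95]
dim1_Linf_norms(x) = [1.49, 1.64]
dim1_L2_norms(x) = [1.93, 2.13]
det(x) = -4.04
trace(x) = 0.13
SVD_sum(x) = [[1.13, -0.27], [1.86, -0.45]] + [[0.36, 1.5], [-0.22, -0.91]]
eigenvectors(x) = [[0.9, -0.34], [0.43, 0.94]]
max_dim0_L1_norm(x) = 3.13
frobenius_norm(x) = 2.88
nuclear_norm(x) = 4.04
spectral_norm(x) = 2.24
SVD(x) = [[-0.52, -0.86], [-0.86, 0.52]] @ diag([2.2373958878384728, 1.8072796244863416]) @ [[-0.97, 0.24], [-0.24, -0.97]]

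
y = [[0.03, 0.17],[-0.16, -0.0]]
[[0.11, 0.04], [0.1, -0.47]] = y@ [[-0.61, 2.94], [0.74, -0.26]]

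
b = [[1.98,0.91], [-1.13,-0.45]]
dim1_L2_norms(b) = [2.18, 1.22]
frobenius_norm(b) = 2.50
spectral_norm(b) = 2.49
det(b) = 0.14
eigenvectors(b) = [[0.86, -0.43], [-0.51, 0.90]]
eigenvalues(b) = [1.43, 0.1]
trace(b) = 1.53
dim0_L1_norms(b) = [3.11, 1.36]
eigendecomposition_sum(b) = [[2.02, 0.98],[-1.21, -0.58]] + [[-0.04, -0.07],  [0.08, 0.13]]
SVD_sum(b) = [[1.99, 0.89], [-1.11, -0.49]] + [[-0.01, 0.02], [-0.02, 0.04]]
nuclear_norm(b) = 2.55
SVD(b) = [[-0.87, 0.49], [0.49, 0.87]] @ diag([2.4949692619078565, 0.055030738092143414]) @ [[-0.91, -0.41], [-0.41, 0.91]]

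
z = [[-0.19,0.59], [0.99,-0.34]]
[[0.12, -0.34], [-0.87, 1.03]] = z@[[-0.91, 0.95], [-0.09, -0.27]]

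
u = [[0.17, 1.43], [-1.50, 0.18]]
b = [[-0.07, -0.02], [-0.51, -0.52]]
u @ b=[[-0.74, -0.75], [0.01, -0.06]]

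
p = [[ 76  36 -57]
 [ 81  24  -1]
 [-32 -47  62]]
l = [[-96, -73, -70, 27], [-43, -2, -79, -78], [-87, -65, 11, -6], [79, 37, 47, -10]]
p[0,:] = [76, 36, -57]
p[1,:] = [81, 24, -1]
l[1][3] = -78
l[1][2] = -79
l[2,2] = 11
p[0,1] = 36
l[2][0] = -87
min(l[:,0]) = -96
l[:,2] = [-70, -79, 11, 47]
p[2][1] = -47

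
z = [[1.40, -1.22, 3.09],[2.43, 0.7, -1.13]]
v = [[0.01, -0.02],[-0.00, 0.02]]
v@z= [[-0.03, -0.03, 0.05],[0.05, 0.01, -0.02]]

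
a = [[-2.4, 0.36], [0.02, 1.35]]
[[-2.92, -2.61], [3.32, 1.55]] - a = [[-0.52, -2.97],[3.3, 0.20]]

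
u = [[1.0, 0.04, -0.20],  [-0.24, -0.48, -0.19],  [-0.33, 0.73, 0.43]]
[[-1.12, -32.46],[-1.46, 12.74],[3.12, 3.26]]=u @ [[-1.84,-38.69], [4.99,4.77], [-2.62,-30.22]]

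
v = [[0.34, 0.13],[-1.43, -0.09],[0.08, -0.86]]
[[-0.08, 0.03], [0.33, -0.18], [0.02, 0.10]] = v@[[-0.23,0.13],[-0.05,-0.10]]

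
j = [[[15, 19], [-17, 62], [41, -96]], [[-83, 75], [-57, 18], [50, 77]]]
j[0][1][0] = -17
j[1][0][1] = 75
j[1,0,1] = 75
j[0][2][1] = -96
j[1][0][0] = -83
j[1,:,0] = [-83, -57, 50]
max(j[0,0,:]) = 19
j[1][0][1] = 75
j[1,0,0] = -83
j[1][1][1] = 18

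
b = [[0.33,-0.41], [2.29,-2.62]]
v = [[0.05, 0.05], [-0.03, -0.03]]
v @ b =[[0.13,-0.15], [-0.08,0.09]]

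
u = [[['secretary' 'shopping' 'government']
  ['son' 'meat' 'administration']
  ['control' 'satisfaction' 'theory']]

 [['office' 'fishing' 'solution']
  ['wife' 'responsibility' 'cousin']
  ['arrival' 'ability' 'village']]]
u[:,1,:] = [['son', 'meat', 'administration'], ['wife', 'responsibility', 'cousin']]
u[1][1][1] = 'responsibility'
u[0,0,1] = 'shopping'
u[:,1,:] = [['son', 'meat', 'administration'], ['wife', 'responsibility', 'cousin']]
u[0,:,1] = ['shopping', 'meat', 'satisfaction']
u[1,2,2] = 'village'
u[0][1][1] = 'meat'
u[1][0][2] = 'solution'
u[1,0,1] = 'fishing'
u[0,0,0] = 'secretary'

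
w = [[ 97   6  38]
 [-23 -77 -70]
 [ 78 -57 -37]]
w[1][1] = -77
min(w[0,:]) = 6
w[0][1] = 6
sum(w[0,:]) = 141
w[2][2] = -37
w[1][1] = -77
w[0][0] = 97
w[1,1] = -77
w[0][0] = 97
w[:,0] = [97, -23, 78]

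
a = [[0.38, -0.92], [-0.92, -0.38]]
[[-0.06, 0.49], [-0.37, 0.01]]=a@[[0.32, 0.18], [0.20, -0.46]]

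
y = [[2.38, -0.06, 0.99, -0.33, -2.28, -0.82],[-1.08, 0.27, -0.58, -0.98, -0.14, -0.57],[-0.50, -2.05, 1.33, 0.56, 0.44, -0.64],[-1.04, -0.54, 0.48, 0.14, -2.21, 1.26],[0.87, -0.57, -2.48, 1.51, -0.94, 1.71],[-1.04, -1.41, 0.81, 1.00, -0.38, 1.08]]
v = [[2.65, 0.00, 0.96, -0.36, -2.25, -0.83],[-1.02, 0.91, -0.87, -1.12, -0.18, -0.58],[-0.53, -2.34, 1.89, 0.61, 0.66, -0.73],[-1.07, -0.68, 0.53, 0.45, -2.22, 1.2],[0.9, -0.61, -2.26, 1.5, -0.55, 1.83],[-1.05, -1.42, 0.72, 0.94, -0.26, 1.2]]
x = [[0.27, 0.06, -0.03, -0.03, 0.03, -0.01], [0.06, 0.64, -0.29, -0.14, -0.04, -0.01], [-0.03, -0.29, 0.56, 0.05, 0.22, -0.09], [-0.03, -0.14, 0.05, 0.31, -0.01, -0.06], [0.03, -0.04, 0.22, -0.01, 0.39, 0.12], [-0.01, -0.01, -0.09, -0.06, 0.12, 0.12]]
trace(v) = 6.55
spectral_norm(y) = 4.02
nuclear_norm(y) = 14.94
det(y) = 0.24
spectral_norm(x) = 0.98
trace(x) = 2.29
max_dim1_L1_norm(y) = 8.08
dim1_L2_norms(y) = [3.55, 1.7, 2.67, 2.85, 3.65, 2.46]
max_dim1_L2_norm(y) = 3.65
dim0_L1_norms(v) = [7.22, 5.96, 7.23, 4.98, 6.12, 6.37]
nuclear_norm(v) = 15.63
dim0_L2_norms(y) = [3.16, 2.62, 3.18, 2.16, 3.37, 2.66]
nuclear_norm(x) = 2.30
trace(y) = 4.26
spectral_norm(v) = 4.15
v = y + x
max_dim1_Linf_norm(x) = 0.64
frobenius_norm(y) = 7.08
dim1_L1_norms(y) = [6.86, 3.62, 5.52, 5.67, 8.08, 5.72]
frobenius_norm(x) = 1.20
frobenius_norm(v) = 7.44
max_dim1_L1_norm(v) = 7.65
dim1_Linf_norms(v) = [2.65, 1.12, 2.34, 2.22, 2.26, 1.42]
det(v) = -21.30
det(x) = -0.00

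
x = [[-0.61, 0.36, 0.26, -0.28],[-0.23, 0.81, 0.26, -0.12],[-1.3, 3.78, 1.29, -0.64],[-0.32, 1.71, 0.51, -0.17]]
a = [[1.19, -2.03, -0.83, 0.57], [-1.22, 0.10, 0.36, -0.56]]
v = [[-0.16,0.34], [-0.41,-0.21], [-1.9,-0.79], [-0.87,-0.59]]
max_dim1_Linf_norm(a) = 2.03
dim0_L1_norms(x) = [2.46, 6.66, 2.32, 1.21]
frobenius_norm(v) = 2.39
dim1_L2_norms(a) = [2.56, 1.39]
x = v @ a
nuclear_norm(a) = 3.74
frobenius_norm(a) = 2.91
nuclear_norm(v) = 2.77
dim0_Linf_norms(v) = [1.9, 0.79]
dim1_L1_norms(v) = [0.5, 0.62, 2.69, 1.46]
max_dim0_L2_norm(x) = 4.24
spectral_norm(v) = 2.35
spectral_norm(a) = 2.74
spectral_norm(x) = 4.74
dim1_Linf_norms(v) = [0.34, 0.41, 1.9, 0.87]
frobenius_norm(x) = 4.78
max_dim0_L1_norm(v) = 3.34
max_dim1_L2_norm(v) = 2.06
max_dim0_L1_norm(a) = 2.41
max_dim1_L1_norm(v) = 2.69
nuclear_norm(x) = 5.32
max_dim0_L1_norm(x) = 6.66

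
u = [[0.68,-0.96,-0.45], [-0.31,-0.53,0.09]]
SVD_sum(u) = [[0.59,-1.03,-0.41], [0.12,-0.21,-0.09]] + [[0.09, 0.07, -0.04], [-0.43, -0.32, 0.18]]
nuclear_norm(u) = 1.86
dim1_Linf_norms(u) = [0.96, 0.53]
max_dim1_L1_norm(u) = 2.09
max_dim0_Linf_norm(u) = 0.96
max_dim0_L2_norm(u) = 1.1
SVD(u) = [[-0.98,-0.20], [-0.2,0.98]] @ diag([1.2803767574532212, 0.5763986111828991]) @ [[-0.47, 0.82, 0.33], [-0.76, -0.57, 0.31]]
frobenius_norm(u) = 1.40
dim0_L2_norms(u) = [0.75, 1.1, 0.46]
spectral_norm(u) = 1.28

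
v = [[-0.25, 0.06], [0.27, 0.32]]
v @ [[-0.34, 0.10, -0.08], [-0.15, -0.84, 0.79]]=[[0.08,-0.08,0.07], [-0.14,-0.24,0.23]]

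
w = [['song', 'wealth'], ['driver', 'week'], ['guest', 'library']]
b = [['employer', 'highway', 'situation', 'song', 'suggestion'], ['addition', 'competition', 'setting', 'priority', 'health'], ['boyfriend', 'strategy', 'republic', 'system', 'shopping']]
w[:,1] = ['wealth', 'week', 'library']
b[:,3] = ['song', 'priority', 'system']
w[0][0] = 'song'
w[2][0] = 'guest'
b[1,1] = 'competition'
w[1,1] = 'week'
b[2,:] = ['boyfriend', 'strategy', 'republic', 'system', 'shopping']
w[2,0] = 'guest'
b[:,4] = ['suggestion', 'health', 'shopping']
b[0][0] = 'employer'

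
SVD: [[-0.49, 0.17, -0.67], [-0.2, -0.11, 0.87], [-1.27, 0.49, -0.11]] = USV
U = [[-0.47, 0.43, -0.77], [0.10, -0.84, -0.53], [-0.88, -0.33, 0.35]]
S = [1.51, 1.05, 0.11]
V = [[0.88,-0.35,0.33], [0.35,0.00,-0.94], [0.32,0.94,0.13]]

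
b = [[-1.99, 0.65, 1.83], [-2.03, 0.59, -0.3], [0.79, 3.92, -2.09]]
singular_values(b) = [4.58, 3.18, 1.25]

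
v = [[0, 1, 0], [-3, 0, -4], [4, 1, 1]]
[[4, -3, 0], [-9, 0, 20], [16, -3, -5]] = v @[[3, 0, 0], [4, -3, 0], [0, 0, -5]]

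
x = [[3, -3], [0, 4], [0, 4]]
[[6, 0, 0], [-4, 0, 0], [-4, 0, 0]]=x@[[1, 0, 0], [-1, 0, 0]]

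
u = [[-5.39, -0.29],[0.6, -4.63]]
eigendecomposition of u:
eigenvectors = [[(0.52-0.24j),(0.52+0.24j)],[(-0.82+0j),-0.82-0.00j]]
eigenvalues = [(-5.01+0.17j), (-5.01-0.17j)]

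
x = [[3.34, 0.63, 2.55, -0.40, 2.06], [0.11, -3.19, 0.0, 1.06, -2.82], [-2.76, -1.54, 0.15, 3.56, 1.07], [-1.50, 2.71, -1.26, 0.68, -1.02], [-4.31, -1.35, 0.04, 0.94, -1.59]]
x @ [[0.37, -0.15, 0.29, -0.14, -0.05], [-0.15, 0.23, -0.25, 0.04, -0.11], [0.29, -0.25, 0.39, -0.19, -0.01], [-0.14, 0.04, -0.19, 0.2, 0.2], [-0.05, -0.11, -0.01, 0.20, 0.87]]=[[1.83, -1.24, 1.86, -0.59, 1.45], [0.51, -0.40, 0.66, -0.5, -1.90], [-1.30, 0.05, -1.04, 1.22, 1.95], [-1.37, 1.30, -1.72, 0.49, -0.96], [-1.43, 0.54, -1.06, 0.41, -0.83]]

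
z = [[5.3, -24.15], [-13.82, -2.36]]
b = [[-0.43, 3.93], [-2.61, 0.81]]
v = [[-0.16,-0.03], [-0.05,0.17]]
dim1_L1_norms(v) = [0.19, 0.22]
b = v @ z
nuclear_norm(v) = 0.34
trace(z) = 2.94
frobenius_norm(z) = 28.42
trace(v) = 0.01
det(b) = 9.91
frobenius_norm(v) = 0.24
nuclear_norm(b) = 6.55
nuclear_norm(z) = 38.73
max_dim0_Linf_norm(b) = 3.93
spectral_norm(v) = 0.18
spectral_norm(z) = 24.74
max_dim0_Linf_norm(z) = 24.15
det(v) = -0.03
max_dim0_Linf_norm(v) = 0.17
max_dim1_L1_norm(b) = 4.36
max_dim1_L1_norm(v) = 0.22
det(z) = -346.26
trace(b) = 0.38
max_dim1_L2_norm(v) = 0.18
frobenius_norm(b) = 4.81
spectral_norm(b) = 4.18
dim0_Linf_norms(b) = [2.61, 3.93]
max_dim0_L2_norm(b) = 4.01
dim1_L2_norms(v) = [0.16, 0.18]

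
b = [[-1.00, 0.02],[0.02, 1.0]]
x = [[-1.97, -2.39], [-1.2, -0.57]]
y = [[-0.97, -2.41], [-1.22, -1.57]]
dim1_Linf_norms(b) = [1.0, 1.0]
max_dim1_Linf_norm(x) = 2.39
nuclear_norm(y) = 3.68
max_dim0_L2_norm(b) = 1.0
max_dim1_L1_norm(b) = 1.02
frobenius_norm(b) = 1.41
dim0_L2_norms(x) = [2.31, 2.46]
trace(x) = -2.54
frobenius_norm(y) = 3.27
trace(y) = -2.54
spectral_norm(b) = 1.00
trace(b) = 0.00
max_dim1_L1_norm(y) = 3.38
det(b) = -1.00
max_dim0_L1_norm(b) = 1.02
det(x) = -1.75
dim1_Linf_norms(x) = [2.39, 1.2]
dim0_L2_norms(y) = [1.56, 2.88]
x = b + y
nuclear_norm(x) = 3.85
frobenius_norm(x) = 3.37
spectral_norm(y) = 3.24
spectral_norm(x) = 3.33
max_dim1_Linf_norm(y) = 2.41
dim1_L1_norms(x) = [4.36, 1.77]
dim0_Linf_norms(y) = [1.22, 2.41]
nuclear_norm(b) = 2.00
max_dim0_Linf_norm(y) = 2.41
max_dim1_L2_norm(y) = 2.6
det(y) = -1.42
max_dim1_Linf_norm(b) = 1.0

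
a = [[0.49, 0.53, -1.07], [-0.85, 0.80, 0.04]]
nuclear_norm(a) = 2.46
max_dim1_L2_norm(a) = 1.29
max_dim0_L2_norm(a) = 1.07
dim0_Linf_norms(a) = [0.85, 0.8, 1.07]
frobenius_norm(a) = 1.74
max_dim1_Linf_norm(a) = 1.07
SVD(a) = [[-0.99, 0.11], [0.11, 0.99]] @ diag([1.2922746878140996, 1.166201582589808]) @ [[-0.45,  -0.34,  0.83], [-0.68,  0.73,  -0.07]]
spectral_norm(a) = 1.29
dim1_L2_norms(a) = [1.29, 1.17]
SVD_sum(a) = [[0.58, 0.43, -1.06], [-0.07, -0.05, 0.12]] + [[-0.09, 0.1, -0.01],[-0.78, 0.85, -0.08]]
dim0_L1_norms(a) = [1.34, 1.33, 1.11]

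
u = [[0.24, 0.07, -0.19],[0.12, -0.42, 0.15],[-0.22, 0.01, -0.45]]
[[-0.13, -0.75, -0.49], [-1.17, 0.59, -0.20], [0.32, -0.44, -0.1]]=u @[[-1.26, -1.44, -1.41], [2.42, -1.23, 0.41], [-0.04, 1.65, 0.93]]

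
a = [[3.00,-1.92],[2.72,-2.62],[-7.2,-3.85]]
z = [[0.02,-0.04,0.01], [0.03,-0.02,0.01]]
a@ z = [[0.00, -0.08, 0.01],[-0.02, -0.06, 0.0],[-0.26, 0.37, -0.11]]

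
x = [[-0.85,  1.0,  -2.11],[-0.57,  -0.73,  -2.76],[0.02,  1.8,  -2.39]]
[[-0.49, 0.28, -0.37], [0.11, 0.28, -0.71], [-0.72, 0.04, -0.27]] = x @ [[0.06, -0.26, 0.07], [-0.35, -0.03, 0.13], [0.04, -0.04, 0.21]]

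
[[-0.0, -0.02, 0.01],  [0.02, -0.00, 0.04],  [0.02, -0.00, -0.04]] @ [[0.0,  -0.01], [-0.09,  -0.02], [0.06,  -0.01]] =[[0.00, 0.0], [0.00, -0.00], [-0.00, 0.0]]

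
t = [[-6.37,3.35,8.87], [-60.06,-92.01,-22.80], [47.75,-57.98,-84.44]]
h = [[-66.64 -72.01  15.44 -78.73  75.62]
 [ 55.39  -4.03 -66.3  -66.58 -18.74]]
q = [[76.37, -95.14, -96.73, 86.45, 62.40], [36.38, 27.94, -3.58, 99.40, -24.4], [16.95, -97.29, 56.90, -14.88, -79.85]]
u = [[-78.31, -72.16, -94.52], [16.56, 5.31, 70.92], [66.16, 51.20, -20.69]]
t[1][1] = -92.01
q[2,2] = 56.9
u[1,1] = 5.31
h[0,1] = -72.01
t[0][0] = -6.37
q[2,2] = 56.9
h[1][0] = 55.39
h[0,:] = [-66.64, -72.01, 15.44, -78.73, 75.62]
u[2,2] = -20.69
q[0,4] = 62.4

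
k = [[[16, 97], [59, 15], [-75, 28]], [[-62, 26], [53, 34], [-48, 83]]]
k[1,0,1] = 26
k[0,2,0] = -75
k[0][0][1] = 97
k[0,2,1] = 28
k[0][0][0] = 16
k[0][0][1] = 97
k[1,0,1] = 26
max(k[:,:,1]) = 97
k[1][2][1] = 83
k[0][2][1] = 28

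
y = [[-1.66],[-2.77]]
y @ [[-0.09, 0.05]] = [[0.15, -0.08], [0.25, -0.14]]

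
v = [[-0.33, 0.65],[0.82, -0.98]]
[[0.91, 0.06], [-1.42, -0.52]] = v@[[-0.14, -1.35], [1.33, -0.6]]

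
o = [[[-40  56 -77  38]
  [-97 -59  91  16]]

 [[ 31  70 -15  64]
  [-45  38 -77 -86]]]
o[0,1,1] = -59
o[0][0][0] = -40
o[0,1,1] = -59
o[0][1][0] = -97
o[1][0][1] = 70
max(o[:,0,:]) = 70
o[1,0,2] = -15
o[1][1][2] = -77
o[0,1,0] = -97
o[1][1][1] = 38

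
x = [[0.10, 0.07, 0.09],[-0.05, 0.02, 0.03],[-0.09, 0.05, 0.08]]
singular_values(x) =[0.15, 0.14, 0.0]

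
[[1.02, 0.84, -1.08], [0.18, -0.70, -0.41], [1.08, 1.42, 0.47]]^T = [[1.02, 0.18, 1.08],  [0.84, -0.7, 1.42],  [-1.08, -0.41, 0.47]]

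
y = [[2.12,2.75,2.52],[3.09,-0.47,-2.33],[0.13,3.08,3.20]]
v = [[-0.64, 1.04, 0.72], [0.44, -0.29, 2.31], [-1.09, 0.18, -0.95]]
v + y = [[1.48, 3.79, 3.24], [3.53, -0.76, -0.02], [-0.96, 3.26, 2.25]]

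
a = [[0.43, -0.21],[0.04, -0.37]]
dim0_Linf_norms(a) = [0.43, 0.37]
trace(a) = 0.06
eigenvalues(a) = [0.42, -0.36]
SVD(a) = [[-0.85, -0.53],[-0.53, 0.85]] @ diag([0.5374811359336711, 0.2803819332900223]) @ [[-0.72, 0.70], [-0.7, -0.72]]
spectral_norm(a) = 0.54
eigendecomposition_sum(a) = [[0.43, -0.11], [0.02, -0.01]] + [[0.00, -0.10], [0.02, -0.36]]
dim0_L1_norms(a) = [0.47, 0.58]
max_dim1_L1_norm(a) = 0.64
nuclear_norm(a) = 0.82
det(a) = -0.15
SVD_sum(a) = [[0.33, -0.32], [0.21, -0.2]] + [[0.1, 0.11], [-0.17, -0.17]]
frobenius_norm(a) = 0.61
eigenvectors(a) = [[1.00,0.26], [0.05,0.97]]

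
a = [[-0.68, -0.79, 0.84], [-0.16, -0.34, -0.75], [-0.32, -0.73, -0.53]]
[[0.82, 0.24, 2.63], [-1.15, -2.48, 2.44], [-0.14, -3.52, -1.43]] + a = [[0.14, -0.55, 3.47], [-1.31, -2.82, 1.69], [-0.46, -4.25, -1.96]]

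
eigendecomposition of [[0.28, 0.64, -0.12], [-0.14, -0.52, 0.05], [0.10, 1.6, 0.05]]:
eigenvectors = [[-0.40, 0.51, -0.58], [0.31, -0.05, 0.15], [-0.86, 0.86, 0.8]]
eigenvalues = [-0.48, 0.01, 0.28]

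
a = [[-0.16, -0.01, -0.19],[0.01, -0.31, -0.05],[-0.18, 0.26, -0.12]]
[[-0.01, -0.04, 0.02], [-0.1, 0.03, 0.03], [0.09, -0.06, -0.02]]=a @ [[-0.13, 0.15, 0.14],[0.31, -0.11, -0.07],[0.15, 0.07, -0.23]]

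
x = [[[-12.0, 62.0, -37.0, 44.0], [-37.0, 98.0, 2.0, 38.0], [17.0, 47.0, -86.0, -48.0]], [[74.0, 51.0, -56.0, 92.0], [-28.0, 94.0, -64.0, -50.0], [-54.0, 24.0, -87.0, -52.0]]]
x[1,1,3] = -50.0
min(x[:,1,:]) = -64.0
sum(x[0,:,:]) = 88.0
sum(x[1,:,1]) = 169.0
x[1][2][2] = -87.0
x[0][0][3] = 44.0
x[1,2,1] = 24.0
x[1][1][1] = 94.0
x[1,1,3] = -50.0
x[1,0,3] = 92.0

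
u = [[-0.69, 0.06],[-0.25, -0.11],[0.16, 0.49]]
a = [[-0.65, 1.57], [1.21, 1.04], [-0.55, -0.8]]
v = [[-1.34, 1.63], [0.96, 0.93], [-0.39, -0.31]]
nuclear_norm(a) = 3.50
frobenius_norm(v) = 2.55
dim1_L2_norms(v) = [2.11, 1.34, 0.5]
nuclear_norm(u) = 1.25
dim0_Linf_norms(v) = [1.34, 1.63]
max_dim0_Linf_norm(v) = 1.63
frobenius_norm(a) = 2.52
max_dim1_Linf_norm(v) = 1.63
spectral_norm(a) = 2.10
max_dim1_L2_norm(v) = 2.11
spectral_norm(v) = 2.11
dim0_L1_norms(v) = [2.69, 2.87]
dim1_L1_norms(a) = [2.22, 2.25, 1.35]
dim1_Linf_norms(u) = [0.69, 0.25, 0.49]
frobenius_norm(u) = 0.91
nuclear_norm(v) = 3.53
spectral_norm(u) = 0.76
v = a + u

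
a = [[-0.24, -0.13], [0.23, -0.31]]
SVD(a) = [[-0.19, 0.98], [0.98, 0.19]] @ diag([0.38970434666956444, 0.26763879051222744]) @ [[0.7, -0.72], [-0.72, -0.70]]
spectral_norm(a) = 0.39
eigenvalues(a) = [(-0.27+0.17j), (-0.27-0.17j)]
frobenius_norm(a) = 0.47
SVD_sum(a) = [[-0.05, 0.05], [0.27, -0.27]] + [[-0.19, -0.18],[-0.04, -0.04]]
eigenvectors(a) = [[(0.12+0.59j), (0.12-0.59j)], [0.80+0.00j, (0.8-0j)]]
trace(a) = -0.55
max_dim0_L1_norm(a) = 0.47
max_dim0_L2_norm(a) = 0.34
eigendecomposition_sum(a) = [[-0.12+0.11j, -0.07-0.11j], [(0.11+0.19j), (-0.15+0.06j)]] + [[-0.12-0.11j,(-0.07+0.11j)],[(0.11-0.19j),(-0.15-0.06j)]]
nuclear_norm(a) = 0.66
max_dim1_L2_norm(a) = 0.39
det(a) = 0.10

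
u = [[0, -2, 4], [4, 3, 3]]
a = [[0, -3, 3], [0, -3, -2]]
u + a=[[0, -5, 7], [4, 0, 1]]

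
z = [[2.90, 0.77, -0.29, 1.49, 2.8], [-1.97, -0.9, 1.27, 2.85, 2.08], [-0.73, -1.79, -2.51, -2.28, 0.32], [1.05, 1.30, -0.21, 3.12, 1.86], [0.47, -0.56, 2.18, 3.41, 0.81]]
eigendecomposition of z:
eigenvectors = [[(0.69+0j),(0.74+0j),(0.12+0.26j),0.12-0.26j,(-0.23+0j)], [0.11+0.00j,(-0.54+0j),(-0.67+0j),-0.67-0.00j,(-0.07+0j)], [-0.23+0.00j,(0.24+0j),-0.06-0.36j,-0.06+0.36j,-0.80+0.00j], [0.58+0.00j,(-0.29+0j),0.23+0.22j,(0.23-0.22j),(-0.12+0j)], [0.35+0.00j,0.14+0.00j,-0.26-0.40j,(-0.26+0.4j),(0.53+0j)]]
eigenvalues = [(5.8+0j), (2.18+0j), (-0.56+1.77j), (-0.56-1.77j), (-3.44+0j)]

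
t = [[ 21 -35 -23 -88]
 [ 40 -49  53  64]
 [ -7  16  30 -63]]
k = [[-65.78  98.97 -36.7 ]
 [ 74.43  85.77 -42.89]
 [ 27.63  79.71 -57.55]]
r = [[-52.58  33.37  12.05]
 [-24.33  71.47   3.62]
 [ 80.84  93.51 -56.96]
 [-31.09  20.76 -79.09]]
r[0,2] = 12.05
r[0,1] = 33.37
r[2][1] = 93.51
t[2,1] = 16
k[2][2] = -57.55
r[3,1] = 20.76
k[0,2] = -36.7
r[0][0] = -52.58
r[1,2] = 3.62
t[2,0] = -7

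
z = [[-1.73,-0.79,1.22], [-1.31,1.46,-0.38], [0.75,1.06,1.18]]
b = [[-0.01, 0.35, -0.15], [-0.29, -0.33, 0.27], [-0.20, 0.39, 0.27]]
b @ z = [[-0.55, 0.36, -0.32],[1.14, 0.03, 0.09],[0.04, 1.01, -0.07]]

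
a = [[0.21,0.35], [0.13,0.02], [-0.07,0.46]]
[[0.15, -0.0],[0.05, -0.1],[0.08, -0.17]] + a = [[0.36, 0.35], [0.18, -0.08], [0.01, 0.29]]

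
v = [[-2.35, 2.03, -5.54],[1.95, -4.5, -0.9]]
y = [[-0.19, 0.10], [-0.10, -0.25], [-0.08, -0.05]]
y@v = [[0.64, -0.84, 0.96], [-0.25, 0.92, 0.78], [0.09, 0.06, 0.49]]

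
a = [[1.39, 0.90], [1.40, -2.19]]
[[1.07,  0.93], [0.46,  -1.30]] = a@[[0.64, 0.20], [0.20, 0.72]]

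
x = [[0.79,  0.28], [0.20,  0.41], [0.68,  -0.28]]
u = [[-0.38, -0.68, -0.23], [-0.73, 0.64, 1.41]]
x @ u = [[-0.5, -0.36, 0.21], [-0.38, 0.13, 0.53], [-0.05, -0.64, -0.55]]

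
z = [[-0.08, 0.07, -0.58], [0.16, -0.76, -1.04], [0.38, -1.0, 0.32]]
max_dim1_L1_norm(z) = 1.96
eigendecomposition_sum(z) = [[0.06, -0.22, -0.12], [0.31, -1.06, -0.56], [0.18, -0.60, -0.32]] + [[0.00, -0.0, 0.0], [0.00, -0.00, 0.0], [-0.0, 0.00, -0.00]] + [[-0.15,0.29,-0.46], [-0.15,0.3,-0.48], [0.2,-0.40,0.64]]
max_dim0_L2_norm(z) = 1.26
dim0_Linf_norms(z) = [0.38, 1.0, 1.04]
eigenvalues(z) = [-1.31, 0.0, 0.79]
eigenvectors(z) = [[-0.18, -0.94, -0.5], [-0.86, -0.33, -0.52], [-0.48, 0.1, 0.69]]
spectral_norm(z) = 1.44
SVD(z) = [[0.2, -0.47, 0.86], [0.87, -0.32, -0.37], [0.45, 0.82, 0.34]] @ diag([1.4354195784431365, 1.1040227842215184, 0.0020798417953450596]) @ [[0.21, -0.77, -0.61], [0.27, -0.55, 0.79], [0.94, 0.33, -0.09]]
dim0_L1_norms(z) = [0.62, 1.83, 1.94]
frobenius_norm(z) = 1.81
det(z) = -0.00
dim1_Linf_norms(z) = [0.58, 1.04, 1.0]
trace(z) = -0.52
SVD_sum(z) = [[0.06, -0.22, -0.17], [0.26, -0.96, -0.76], [0.13, -0.5, -0.4]] + [[-0.14, 0.29, -0.41],[-0.10, 0.20, -0.28],[0.25, -0.5, 0.72]] + [[0.00, 0.00, -0.00], [-0.0, -0.0, 0.00], [0.00, 0.0, -0.00]]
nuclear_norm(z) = 2.54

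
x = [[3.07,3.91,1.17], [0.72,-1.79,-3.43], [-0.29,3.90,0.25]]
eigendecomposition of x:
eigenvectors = [[(0.99+0j),(0.27-0.32j),(0.27+0.32j)], [(0.11+0j),(-0.2+0.57j),(-0.2-0.57j)], [0.04+0.00j,(0.68+0j),(0.68-0j)]]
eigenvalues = [(3.54+0j), (-1.01+3.44j), (-1.01-3.44j)]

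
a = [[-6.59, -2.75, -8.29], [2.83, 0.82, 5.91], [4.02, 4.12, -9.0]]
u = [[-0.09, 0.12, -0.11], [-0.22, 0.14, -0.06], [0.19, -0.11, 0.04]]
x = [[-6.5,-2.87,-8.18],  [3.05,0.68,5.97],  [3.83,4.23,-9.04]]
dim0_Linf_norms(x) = [6.5, 4.23, 9.04]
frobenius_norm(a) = 16.66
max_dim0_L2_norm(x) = 13.57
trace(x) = -14.86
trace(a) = -14.77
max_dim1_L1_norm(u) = 0.42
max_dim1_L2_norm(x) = 10.84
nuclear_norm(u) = 0.47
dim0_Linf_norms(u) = [0.22, 0.14, 0.11]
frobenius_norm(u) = 0.39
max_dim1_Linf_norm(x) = 9.04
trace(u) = 0.09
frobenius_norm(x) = 16.65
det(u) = 0.00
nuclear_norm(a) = 23.09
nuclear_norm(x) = 23.22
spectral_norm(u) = 0.39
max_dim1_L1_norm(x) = 17.55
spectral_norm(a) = 13.94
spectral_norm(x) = 13.96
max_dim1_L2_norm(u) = 0.27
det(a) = 4.39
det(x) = -24.88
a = x + u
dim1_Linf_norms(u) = [0.12, 0.22, 0.19]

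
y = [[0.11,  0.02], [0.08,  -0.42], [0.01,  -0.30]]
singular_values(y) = [0.52, 0.12]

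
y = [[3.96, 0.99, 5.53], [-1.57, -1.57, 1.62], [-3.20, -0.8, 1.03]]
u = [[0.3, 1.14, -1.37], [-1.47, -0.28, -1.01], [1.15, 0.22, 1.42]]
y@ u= [[6.09, 5.45, 1.43], [3.7, -0.99, 6.04], [1.4, -3.2, 6.65]]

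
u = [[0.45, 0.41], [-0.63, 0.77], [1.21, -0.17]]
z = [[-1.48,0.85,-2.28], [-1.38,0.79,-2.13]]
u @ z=[[-1.23, 0.71, -1.90],[-0.13, 0.07, -0.2],[-1.56, 0.89, -2.40]]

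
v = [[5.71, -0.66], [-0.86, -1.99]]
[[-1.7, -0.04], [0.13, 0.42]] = v@[[-0.29, -0.03],[0.06, -0.20]]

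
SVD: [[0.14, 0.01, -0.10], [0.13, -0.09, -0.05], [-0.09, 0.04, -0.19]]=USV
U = [[-0.73, 0.04, 0.68], [-0.63, 0.32, -0.71], [-0.25, -0.95, -0.21]]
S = [0.23, 0.22, 0.07]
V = [[-0.72, 0.17, 0.67], [0.61, -0.30, 0.73], [0.33, 0.94, 0.11]]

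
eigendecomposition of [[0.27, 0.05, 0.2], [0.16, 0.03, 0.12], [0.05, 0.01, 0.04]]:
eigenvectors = [[-0.85, -0.61, 0.00], [-0.5, 0.09, -0.97], [-0.16, 0.79, 0.24]]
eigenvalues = [0.34, 0.0, -0.0]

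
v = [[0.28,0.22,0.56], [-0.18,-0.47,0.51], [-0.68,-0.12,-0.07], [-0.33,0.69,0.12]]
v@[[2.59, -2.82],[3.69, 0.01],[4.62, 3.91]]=[[4.12,1.4],[0.16,2.5],[-2.53,1.64],[2.25,1.41]]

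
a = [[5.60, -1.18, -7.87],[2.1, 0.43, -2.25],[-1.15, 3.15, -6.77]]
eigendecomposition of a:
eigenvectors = [[-0.91, 0.61, 0.53], [-0.42, 0.76, 0.1], [-0.02, 0.2, 0.84]]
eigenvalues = [4.85, 1.52, -7.11]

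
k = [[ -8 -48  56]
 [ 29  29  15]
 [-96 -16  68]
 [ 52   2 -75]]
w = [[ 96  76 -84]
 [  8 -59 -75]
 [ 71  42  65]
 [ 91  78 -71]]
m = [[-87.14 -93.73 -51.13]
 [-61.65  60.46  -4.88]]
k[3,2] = -75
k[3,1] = 2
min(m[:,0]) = -87.14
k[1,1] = 29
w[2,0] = 71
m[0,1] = -93.73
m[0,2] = -51.13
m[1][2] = -4.88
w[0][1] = 76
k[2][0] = -96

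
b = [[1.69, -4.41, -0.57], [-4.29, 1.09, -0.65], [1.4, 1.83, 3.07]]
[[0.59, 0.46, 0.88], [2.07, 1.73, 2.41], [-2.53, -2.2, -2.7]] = b @ [[-0.48, -0.39, -0.60],[-0.26, -0.20, -0.38],[-0.45, -0.42, -0.38]]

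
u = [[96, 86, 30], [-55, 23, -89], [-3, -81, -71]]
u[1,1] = 23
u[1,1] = 23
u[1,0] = -55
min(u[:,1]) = -81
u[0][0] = 96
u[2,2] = -71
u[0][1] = 86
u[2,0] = -3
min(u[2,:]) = -81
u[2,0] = -3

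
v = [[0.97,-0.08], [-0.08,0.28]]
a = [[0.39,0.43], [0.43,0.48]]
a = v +[[-0.58, 0.51], [0.51, 0.20]]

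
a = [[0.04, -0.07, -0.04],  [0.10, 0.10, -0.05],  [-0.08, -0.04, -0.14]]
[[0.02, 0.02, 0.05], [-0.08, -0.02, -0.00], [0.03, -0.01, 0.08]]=a @[[-0.28,0.1,0.09], [-0.46,-0.28,-0.36], [0.09,0.12,-0.51]]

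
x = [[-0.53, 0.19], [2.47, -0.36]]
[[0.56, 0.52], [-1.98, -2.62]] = x @ [[-0.63, -1.12], [1.18, -0.41]]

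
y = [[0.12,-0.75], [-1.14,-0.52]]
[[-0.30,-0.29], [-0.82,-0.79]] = y@[[0.5, 0.48], [0.48, 0.46]]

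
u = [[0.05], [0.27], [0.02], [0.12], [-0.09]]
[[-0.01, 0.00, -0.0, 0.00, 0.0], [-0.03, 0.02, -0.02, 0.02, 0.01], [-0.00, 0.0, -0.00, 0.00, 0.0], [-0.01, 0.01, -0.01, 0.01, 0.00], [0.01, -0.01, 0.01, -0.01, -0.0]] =u @[[-0.12, 0.09, -0.09, 0.07, 0.04]]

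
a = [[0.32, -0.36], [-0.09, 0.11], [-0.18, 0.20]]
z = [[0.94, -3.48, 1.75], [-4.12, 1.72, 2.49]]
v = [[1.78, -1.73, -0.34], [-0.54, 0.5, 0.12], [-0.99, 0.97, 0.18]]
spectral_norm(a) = 0.57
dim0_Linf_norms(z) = [4.12, 3.48, 2.49]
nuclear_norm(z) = 9.04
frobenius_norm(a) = 0.57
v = a @ z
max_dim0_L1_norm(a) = 0.67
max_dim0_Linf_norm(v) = 1.78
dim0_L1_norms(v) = [3.31, 3.2, 0.64]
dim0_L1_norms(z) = [5.06, 5.2, 4.24]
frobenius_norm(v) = 2.96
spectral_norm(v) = 2.96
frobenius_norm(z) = 6.50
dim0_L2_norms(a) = [0.38, 0.43]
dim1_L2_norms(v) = [2.51, 0.75, 1.4]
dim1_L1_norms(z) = [6.17, 8.33]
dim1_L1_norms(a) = [0.68, 0.2, 0.38]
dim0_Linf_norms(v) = [1.78, 1.73, 0.34]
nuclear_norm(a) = 0.58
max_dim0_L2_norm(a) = 0.43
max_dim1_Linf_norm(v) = 1.78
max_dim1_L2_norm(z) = 5.11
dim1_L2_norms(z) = [4.01, 5.11]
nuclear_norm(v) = 2.99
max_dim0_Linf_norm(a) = 0.36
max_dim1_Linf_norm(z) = 4.12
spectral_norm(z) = 5.34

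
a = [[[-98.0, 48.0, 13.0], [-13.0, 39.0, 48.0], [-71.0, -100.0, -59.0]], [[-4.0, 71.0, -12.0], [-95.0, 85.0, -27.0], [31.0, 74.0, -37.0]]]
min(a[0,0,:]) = -98.0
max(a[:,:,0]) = 31.0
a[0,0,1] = 48.0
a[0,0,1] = 48.0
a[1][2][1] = 74.0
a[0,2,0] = -71.0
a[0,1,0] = -13.0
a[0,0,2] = 13.0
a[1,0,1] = 71.0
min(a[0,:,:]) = -100.0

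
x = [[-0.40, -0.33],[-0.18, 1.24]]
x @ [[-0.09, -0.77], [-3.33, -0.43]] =[[1.13, 0.45], [-4.11, -0.39]]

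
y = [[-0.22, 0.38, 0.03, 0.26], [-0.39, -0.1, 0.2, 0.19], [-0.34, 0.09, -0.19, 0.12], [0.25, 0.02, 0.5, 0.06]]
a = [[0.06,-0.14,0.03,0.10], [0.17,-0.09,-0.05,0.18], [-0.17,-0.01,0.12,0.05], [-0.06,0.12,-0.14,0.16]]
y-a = [[-0.28, 0.52, 0.00, 0.16], [-0.56, -0.01, 0.25, 0.01], [-0.17, 0.10, -0.31, 0.07], [0.31, -0.1, 0.64, -0.1]]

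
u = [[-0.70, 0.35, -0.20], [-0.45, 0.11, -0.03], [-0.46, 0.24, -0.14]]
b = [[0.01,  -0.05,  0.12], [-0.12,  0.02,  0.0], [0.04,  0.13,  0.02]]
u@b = [[-0.06, 0.02, -0.09],[-0.02, 0.02, -0.05],[-0.04, 0.01, -0.06]]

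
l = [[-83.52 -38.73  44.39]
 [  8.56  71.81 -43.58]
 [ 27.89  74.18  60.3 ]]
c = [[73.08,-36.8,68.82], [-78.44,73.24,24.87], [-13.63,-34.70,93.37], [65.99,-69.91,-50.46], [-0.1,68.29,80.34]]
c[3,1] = -69.91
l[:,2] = [44.39, -43.58, 60.3]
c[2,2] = 93.37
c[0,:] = [73.08, -36.8, 68.82]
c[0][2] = 68.82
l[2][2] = 60.3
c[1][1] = 73.24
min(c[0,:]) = -36.8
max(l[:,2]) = 60.3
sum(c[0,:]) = 105.1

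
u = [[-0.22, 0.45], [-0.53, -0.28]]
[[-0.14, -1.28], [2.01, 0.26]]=u @ [[-2.88, 0.8],  [-1.72, -2.46]]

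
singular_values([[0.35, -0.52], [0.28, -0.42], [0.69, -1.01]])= [1.46, 0.01]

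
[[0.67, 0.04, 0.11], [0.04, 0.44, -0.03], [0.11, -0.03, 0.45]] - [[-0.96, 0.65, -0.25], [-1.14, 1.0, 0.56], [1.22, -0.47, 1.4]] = [[1.63, -0.61, 0.36], [1.18, -0.56, -0.59], [-1.11, 0.44, -0.95]]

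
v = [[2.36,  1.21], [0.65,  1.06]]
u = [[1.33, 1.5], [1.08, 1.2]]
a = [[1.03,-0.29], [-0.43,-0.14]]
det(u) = -0.02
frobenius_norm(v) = 2.93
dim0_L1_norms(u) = [2.41, 2.7]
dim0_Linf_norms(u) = [1.33, 1.5]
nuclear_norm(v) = 3.47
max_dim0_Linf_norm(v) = 2.36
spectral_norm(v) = 2.87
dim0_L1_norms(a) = [1.46, 0.43]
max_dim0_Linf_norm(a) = 1.03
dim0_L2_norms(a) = [1.12, 0.32]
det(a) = -0.27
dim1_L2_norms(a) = [1.07, 0.45]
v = u + a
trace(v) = 3.42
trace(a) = 0.89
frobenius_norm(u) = 2.57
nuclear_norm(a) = 1.37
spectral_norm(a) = 1.14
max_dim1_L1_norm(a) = 1.32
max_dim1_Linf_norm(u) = 1.5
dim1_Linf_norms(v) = [2.36, 1.06]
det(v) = 1.72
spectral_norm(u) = 2.57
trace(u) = 2.53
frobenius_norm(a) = 1.16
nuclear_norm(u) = 2.58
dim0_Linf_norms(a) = [1.03, 0.29]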